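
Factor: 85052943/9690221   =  3^3*17^ (  -  1)*1061^1*2969^1*570013^(  -  1 )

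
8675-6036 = 2639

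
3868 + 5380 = 9248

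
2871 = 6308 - 3437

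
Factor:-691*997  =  - 688927 = -691^1*997^1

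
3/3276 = 1/1092= 0.00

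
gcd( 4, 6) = 2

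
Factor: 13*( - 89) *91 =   -  105287=-  7^1*13^2*89^1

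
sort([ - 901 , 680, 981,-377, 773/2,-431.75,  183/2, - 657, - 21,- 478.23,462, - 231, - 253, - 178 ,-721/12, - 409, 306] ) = [ - 901,-657,-478.23,  -  431.75, - 409, - 377,-253, - 231,  -  178, - 721/12, - 21 , 183/2, 306, 773/2, 462, 680, 981]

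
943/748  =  943/748 = 1.26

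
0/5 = 0 = 0.00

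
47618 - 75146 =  - 27528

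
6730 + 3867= 10597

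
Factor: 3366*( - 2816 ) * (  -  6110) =2^10*3^2 * 5^1*11^2 * 13^1 * 17^1 * 47^1 = 57914588160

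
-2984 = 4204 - 7188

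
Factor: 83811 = 3^1*7^1 * 13^1*307^1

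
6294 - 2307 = 3987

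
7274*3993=29045082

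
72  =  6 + 66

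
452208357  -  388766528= 63441829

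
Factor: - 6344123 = - 163^1*38921^1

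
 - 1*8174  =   - 8174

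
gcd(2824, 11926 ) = 2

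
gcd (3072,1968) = 48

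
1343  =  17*79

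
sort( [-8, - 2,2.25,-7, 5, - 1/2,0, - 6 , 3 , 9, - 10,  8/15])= [-10,  -  8 , - 7, - 6, - 2, -1/2 , 0,8/15, 2.25,3, 5 , 9]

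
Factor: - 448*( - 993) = 2^6*3^1*7^1*  331^1=444864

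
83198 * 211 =17554778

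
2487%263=120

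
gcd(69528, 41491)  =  1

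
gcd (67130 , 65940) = 70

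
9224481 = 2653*3477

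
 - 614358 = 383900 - 998258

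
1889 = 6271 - 4382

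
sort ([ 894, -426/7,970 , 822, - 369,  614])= [  -  369,-426/7,614, 822,894, 970 ] 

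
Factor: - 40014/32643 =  - 38/31 = - 2^1*19^1*31^ (  -  1 ) 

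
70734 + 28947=99681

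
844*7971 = 6727524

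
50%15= 5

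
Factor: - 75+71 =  - 4=-  2^2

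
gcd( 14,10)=2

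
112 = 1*112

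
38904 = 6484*6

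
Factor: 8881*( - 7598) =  - 2^1 *29^1* 83^1 * 107^1 *131^1 =- 67477838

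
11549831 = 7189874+4359957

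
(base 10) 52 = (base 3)1221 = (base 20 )2C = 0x34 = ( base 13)40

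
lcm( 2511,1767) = 47709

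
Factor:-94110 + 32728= - 2^1*47^1*653^1  =  -  61382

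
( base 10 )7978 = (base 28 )A4Q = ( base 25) CJ3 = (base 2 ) 1111100101010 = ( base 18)16B4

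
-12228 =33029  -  45257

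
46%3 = 1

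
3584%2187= 1397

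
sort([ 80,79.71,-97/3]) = [-97/3, 79.71, 80]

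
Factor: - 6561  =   - 3^8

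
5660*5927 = 33546820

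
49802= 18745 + 31057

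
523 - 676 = -153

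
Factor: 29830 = 2^1*5^1*19^1*157^1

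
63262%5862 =4642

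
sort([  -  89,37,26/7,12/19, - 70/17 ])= [  -  89,-70/17,12/19, 26/7,37 ] 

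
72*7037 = 506664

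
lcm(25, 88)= 2200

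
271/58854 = 271/58854 = 0.00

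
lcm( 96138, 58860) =2884140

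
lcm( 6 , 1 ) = 6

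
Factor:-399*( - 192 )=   2^6*3^2*7^1*19^1 = 76608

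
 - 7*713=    - 4991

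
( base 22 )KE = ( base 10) 454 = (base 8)706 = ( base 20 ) 12e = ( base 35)cy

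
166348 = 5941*28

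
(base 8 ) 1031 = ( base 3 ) 201220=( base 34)FR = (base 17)1ea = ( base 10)537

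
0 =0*1884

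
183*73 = 13359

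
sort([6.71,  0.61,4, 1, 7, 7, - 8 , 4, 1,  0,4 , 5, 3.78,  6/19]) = [  -  8 , 0, 6/19 , 0.61,  1,1,  3.78,4, 4,  4 , 5, 6.71,7, 7 ]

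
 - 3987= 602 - 4589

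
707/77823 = 707/77823 = 0.01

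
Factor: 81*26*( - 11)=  - 23166 = - 2^1*3^4 * 11^1 * 13^1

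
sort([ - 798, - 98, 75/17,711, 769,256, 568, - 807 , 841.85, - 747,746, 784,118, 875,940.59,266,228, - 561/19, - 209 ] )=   [ - 807, - 798, - 747, - 209 , - 98, - 561/19, 75/17, 118,228,256, 266, 568,711 , 746, 769, 784,841.85, 875,940.59]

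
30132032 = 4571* 6592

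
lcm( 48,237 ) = 3792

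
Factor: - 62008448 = -2^7*37^1*13093^1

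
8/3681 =8/3681 = 0.00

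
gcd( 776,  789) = 1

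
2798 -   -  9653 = 12451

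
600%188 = 36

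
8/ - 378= - 1 + 185/189 = - 0.02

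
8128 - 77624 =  - 69496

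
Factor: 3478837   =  983^1*3539^1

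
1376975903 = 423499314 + 953476589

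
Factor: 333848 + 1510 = 2^1*3^2*31^1*601^1  =  335358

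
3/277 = 3/277  =  0.01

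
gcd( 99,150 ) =3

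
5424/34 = 159 + 9/17 = 159.53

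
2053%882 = 289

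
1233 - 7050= -5817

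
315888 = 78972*4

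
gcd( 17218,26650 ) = 2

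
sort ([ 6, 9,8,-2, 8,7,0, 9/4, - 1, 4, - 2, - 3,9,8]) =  [ - 3, - 2, -2, - 1,0,9/4, 4, 6,7,  8,8,8, 9,9]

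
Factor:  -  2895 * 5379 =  -3^2*5^1*11^1 * 163^1*193^1 =-15572205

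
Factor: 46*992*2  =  2^7*23^1*31^1 = 91264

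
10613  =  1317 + 9296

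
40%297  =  40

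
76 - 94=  - 18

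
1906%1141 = 765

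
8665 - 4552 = 4113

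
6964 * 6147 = 42807708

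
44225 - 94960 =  - 50735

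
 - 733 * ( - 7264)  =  5324512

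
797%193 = 25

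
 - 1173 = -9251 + 8078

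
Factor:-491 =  - 491^1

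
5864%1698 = 770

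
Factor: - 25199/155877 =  - 113/699=- 3^( - 1) * 113^1*233^( - 1)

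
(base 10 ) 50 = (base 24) 22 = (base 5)200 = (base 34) 1g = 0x32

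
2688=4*672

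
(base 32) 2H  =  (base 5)311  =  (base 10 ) 81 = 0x51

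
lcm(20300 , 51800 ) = 1502200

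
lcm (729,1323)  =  35721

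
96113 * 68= 6535684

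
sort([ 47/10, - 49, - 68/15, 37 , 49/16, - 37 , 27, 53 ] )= [  -  49,-37, - 68/15, 49/16,  47/10, 27,37,53]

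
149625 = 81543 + 68082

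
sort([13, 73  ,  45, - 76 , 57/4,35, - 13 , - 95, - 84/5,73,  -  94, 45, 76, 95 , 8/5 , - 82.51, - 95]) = [ - 95 , - 95, - 94,-82.51, - 76 , - 84/5  , - 13,8/5,13,57/4,35,  45,  45, 73, 73, 76,  95 ]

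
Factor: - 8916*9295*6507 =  - 539262549540 = - 2^2 * 3^4*5^1 * 11^1*13^2*241^1*743^1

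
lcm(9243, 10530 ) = 831870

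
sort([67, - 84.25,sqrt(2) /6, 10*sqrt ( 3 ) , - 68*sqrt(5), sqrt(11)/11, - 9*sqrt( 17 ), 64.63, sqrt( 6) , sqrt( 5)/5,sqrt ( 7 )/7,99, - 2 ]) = [ - 68 * sqrt( 5 ) , - 84.25, -9*sqrt(17 ), - 2,sqrt (2)/6, sqrt ( 11)/11 , sqrt(7 ) /7,sqrt( 5 )/5 , sqrt( 6),10*sqrt ( 3 ), 64.63,67, 99 ]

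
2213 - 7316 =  - 5103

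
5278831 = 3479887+1798944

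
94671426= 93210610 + 1460816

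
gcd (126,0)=126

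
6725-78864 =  - 72139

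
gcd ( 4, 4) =4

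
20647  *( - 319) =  - 6586393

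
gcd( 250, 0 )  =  250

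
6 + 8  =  14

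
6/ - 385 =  - 6/385 = - 0.02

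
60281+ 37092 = 97373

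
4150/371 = 11 + 69/371 = 11.19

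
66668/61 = 1092+ 56/61 = 1092.92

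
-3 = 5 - 8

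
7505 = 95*79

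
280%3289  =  280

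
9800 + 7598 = 17398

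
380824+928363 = 1309187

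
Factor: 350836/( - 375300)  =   - 631/675 = - 3^( - 3 )*5^ (  -  2 )*631^1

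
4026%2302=1724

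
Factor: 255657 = 3^1 * 31^1 * 2749^1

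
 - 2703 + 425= - 2278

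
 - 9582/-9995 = 9582/9995 =0.96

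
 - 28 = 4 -32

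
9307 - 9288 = 19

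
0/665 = 0 = 0.00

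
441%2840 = 441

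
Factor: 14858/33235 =2^1*5^(-1)*17^( -1 )*19^1 = 38/85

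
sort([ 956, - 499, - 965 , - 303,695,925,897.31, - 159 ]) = [ - 965, - 499,  -  303  ,-159,695, 897.31,925,956] 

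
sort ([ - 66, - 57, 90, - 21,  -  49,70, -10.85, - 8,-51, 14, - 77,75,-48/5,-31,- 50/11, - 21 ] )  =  [ - 77, - 66, -57,-51,-49, - 31, -21,-21 , - 10.85, - 48/5 , - 8, - 50/11,  14, 70, 75, 90 ]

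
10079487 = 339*29733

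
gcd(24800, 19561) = 31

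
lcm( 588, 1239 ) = 34692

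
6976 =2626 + 4350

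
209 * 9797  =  2047573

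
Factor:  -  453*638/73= -2^1*3^1*11^1*29^1*73^( - 1 )*151^1 =- 289014/73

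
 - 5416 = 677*(-8 )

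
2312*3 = 6936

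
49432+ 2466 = 51898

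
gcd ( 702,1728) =54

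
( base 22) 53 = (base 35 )38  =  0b1110001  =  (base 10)113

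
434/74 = 217/37 = 5.86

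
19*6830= 129770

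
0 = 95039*0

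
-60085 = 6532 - 66617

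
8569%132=121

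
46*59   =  2714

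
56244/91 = 56244/91  =  618.07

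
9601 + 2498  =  12099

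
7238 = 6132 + 1106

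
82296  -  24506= 57790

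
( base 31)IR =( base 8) 1111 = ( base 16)249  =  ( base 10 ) 585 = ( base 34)H7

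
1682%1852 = 1682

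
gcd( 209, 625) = 1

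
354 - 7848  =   - 7494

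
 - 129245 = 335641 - 464886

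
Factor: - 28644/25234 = -2^1*3^1*7^1*37^( - 1 )  =  - 42/37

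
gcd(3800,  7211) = 1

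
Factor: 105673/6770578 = 2^ ( - 1 ) * 307^( - 1 )*11027^(  -  1)*105673^1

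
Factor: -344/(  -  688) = 2^( - 1) = 1/2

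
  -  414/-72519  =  6/1051 = 0.01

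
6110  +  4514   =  10624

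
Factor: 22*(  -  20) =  - 2^3*5^1 * 11^1=-440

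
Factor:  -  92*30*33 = -91080 = -2^3*3^2*5^1*11^1*23^1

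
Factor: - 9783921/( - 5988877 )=3^1*7^1* 29^(-1)*97^( - 1)*2129^( - 1 )*465901^1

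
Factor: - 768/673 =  - 2^8 * 3^1*673^(  -  1 ) 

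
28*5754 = 161112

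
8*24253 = 194024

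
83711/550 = 83711/550 = 152.20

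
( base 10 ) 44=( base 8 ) 54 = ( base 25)1j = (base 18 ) 28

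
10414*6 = 62484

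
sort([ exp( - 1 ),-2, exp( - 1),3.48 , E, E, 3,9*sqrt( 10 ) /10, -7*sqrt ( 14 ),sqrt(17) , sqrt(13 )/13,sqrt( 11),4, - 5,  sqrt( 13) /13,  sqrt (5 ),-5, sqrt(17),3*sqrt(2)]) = [ - 7*sqrt(  14), - 5, - 5, - 2, sqrt(13)/13,sqrt(  13)/13, exp( - 1),exp( - 1 ), sqrt( 5 ), E , E, 9*sqrt( 10)/10 , 3, sqrt(11 ),3.48, 4,sqrt( 17) , sqrt(17) , 3*sqrt(2)] 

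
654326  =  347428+306898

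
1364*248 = 338272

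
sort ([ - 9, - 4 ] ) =[ - 9, - 4]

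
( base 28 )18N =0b10000000111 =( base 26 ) 1DH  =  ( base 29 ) 16g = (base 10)1031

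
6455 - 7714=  - 1259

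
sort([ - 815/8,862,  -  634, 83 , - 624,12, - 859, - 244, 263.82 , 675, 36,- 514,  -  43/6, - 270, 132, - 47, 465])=[ - 859, - 634, - 624,-514, - 270,-244, - 815/8, - 47,-43/6 , 12, 36, 83,132, 263.82 , 465, 675, 862]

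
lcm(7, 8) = 56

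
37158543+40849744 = 78008287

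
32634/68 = 479+31/34 = 479.91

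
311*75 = 23325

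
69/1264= 69/1264 = 0.05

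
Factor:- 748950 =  - 2^1 * 3^1*5^2*4993^1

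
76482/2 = 38241= 38241.00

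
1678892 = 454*3698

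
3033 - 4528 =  - 1495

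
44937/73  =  615 + 42/73 = 615.58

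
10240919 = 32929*311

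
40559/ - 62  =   - 40559/62  =  - 654.18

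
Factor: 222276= 2^2*3^1 * 18523^1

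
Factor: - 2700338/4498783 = - 2^1*23^1*47^1 *719^( - 1) * 1249^1*6257^( - 1)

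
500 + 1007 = 1507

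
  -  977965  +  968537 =  -  9428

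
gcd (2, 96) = 2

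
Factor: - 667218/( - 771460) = 2^( - 1)*3^1*5^( - 1)*17^( - 1)* 61^1*1823^1*2269^( -1)= 333609/385730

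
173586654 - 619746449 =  - 446159795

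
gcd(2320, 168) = 8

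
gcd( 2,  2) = 2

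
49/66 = 49/66 = 0.74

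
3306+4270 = 7576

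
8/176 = 1/22= 0.05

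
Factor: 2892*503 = 2^2 * 3^1*241^1*503^1 = 1454676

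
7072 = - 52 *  (-136)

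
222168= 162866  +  59302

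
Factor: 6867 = 3^2*7^1*109^1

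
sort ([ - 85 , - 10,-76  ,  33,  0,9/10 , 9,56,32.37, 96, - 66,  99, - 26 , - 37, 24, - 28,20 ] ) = [ - 85,-76, - 66,-37 , - 28, - 26 , - 10, 0 , 9/10, 9 , 20, 24,32.37,33 , 56,96,99] 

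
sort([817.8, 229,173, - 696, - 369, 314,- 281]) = [ - 696, - 369, - 281,173, 229, 314, 817.8]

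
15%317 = 15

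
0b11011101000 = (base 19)4H1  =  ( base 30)1SS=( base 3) 2102111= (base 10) 1768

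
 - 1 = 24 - 25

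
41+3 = 44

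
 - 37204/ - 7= 5314 + 6/7 = 5314.86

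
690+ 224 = 914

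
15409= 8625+6784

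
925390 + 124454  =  1049844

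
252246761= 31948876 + 220297885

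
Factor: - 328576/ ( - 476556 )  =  544/789 = 2^5 *3^( - 1) *17^1*263^( - 1)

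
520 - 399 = 121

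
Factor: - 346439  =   - 346439^1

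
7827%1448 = 587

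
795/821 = 795/821= 0.97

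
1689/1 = 1689 = 1689.00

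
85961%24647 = 12020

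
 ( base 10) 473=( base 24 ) JH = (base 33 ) eb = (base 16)1D9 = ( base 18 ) 185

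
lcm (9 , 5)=45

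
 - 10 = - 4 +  - 6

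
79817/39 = 79817/39 = 2046.59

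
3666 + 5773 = 9439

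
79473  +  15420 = 94893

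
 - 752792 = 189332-942124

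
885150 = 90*9835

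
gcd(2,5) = 1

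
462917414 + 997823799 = 1460741213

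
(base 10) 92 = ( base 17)57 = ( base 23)40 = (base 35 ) 2M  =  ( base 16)5c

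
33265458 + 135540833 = 168806291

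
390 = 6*65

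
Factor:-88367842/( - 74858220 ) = 44183921/37429110 = 2^( - 1 )*3^( - 2 )*5^(  -  1 )*163^1*271067^1 * 415879^( - 1)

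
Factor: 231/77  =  3=3^1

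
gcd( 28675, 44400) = 925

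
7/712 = 7/712 = 0.01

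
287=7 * 41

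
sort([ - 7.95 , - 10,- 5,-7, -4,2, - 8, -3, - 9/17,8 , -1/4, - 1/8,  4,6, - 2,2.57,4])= [ - 10, - 8 , - 7.95, - 7, - 5, - 4,- 3, - 2,  -  9/17,-1/4, - 1/8,2,2.57,4,4, 6,8]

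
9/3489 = 3/1163 = 0.00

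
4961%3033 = 1928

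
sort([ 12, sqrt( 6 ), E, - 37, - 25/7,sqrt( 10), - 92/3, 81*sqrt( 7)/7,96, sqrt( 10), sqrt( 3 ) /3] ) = [ - 37, - 92/3, - 25/7, sqrt( 3)/3,  sqrt ( 6 ),E,sqrt( 10), sqrt( 10), 12, 81*sqrt ( 7 ) /7, 96] 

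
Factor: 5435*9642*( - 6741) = -353257184070 = - 2^1*3^3 * 5^1*7^1*107^1* 1087^1*1607^1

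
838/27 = 838/27   =  31.04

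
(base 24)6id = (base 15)1251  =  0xf3d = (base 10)3901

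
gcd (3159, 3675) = 3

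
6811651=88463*77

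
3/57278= 3/57278 = 0.00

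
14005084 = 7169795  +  6835289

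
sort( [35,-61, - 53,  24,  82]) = [-61, - 53 , 24, 35,82 ] 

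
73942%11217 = 6640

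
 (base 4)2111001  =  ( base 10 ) 9537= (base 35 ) 7rh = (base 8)22501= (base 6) 112053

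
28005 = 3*9335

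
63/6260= 63/6260=0.01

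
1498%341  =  134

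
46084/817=46084/817 = 56.41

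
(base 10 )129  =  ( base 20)69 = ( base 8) 201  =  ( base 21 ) 63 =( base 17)7A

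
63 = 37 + 26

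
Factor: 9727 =71^1*137^1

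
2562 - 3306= - 744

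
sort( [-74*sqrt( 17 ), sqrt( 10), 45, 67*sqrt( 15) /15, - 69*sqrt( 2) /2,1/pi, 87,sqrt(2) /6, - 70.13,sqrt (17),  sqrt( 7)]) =[ - 74*sqrt( 17 ), - 70.13, - 69*sqrt ( 2 ) /2 , sqrt(2 ) /6,  1/pi,sqrt( 7),sqrt ( 10), sqrt( 17), 67* sqrt(15) /15 , 45, 87]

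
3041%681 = 317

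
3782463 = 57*66359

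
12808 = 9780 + 3028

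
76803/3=25601 = 25601.00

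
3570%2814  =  756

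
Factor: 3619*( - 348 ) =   -  1259412=- 2^2 * 3^1*7^1 * 11^1 *29^1  *  47^1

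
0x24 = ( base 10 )36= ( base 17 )22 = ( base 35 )11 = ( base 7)51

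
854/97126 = 427/48563 = 0.01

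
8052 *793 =6385236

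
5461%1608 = 637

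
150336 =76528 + 73808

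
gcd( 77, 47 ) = 1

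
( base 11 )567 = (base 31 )LR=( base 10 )678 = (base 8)1246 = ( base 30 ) mi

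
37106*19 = 705014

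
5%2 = 1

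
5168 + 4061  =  9229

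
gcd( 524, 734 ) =2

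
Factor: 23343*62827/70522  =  1466570661/70522 = 2^(-1) *3^1 * 31^1 * 37^( - 1)*251^1*953^( - 1)*62827^1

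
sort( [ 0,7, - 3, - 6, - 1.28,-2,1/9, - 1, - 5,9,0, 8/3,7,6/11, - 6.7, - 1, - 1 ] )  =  [ - 6.7, - 6 ,-5, - 3, - 2 ,-1.28, - 1, - 1, - 1,0, 0,1/9,6/11,8/3,7,7, 9]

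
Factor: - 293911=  - 19^1*31^1 * 499^1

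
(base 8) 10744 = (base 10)4580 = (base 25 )785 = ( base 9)6248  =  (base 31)4NN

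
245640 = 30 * 8188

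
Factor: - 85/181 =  - 5^1 * 17^1*181^(-1) 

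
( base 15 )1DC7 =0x1957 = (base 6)50011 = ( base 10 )6487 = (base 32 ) 6an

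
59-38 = 21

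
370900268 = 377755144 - 6854876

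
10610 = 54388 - 43778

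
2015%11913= 2015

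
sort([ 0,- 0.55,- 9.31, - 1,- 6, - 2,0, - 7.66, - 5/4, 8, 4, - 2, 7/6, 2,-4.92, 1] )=[ - 9.31, - 7.66, - 6, - 4.92,-2, - 2, - 5/4,-1,  -  0.55,0, 0, 1, 7/6,2,4, 8]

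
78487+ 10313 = 88800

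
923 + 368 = 1291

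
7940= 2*3970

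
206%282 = 206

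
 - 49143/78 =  - 631 + 25/26 = - 630.04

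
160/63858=80/31929 = 0.00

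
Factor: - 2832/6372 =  - 4/9  =  - 2^2* 3^( - 2) 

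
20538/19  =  20538/19 = 1080.95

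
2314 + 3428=5742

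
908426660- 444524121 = 463902539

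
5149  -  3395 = 1754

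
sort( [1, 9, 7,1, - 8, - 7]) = [ - 8,- 7,1,1,7, 9]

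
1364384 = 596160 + 768224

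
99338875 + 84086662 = 183425537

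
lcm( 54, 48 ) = 432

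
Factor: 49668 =2^2*3^1*4139^1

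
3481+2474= 5955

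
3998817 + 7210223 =11209040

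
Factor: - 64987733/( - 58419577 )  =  19^1*59^1*277^(-1)*57973^1*210901^( - 1 )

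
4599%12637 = 4599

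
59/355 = 59/355 =0.17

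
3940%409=259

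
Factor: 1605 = 3^1*5^1*107^1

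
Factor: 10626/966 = 11^1=11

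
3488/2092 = 1 + 349/523 = 1.67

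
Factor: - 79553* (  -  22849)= 1817706497  =  19^1 *53^1 * 73^1*79^1*313^1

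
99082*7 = 693574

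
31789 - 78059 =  - 46270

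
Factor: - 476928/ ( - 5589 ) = 256/3 = 2^8* 3^( -1 )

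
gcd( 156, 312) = 156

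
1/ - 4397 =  - 1/4397 = - 0.00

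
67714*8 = 541712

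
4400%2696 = 1704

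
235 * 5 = 1175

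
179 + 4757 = 4936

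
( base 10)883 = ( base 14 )471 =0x373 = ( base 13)52C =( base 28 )13F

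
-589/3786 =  - 1 + 3197/3786= -0.16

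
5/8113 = 5/8113 = 0.00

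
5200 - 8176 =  - 2976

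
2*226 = 452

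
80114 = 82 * 977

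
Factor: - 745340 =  - 2^2*5^1 * 83^1*449^1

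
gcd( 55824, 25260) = 12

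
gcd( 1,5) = 1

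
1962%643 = 33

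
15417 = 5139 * 3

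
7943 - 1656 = 6287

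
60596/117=60596/117 = 517.91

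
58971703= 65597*899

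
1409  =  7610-6201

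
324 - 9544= - 9220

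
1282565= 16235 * 79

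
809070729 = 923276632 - 114205903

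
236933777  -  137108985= 99824792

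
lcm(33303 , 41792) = 2131392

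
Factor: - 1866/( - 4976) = 2^( -3) * 3^1 = 3/8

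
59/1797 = 59/1797 = 0.03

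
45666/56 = 22833/28 = 815.46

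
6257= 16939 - 10682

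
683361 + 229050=912411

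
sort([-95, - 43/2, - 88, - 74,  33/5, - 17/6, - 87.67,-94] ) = [ - 95,- 94, - 88, - 87.67, - 74, - 43/2,-17/6 , 33/5]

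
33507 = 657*51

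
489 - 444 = 45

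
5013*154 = 772002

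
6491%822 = 737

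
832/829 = 832/829 = 1.00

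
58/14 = 29/7 =4.14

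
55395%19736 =15923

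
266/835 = 266/835 = 0.32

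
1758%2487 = 1758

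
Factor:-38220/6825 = -28/5  =  - 2^2 * 5^( - 1)*7^1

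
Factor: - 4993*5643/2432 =  -  2^( - 7 )*3^3 * 11^1*4993^1  =  -1482921/128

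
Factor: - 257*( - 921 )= 236697= 3^1*257^1*307^1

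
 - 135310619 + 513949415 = 378638796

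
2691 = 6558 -3867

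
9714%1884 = 294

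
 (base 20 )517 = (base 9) 2702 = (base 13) BCC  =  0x7eb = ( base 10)2027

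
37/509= 37/509 = 0.07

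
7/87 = 7/87 = 0.08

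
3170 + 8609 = 11779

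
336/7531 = 336/7531 = 0.04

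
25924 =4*6481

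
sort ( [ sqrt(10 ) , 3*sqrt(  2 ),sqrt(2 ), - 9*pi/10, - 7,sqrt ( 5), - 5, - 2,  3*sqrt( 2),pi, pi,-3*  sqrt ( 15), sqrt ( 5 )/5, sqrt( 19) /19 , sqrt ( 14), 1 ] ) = [ - 3*sqrt( 15 ), - 7, - 5 ,  -  9*pi/10, - 2,sqrt(19 ) /19,sqrt(  5) /5, 1 , sqrt(2), sqrt(5),pi, pi,sqrt(10 ), sqrt ( 14 ), 3 * sqrt ( 2 ),3*sqrt(2) ]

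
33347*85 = 2834495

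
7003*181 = 1267543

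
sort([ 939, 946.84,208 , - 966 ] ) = [ - 966,208,939,946.84] 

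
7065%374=333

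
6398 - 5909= 489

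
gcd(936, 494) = 26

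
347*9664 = 3353408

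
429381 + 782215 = 1211596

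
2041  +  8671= 10712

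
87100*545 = 47469500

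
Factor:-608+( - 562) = -1170 =-2^1*3^2*5^1*13^1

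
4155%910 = 515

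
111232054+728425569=839657623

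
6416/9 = 712 + 8/9 = 712.89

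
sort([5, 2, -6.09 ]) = [ - 6.09, 2,  5 ]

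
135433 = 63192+72241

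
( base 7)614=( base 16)131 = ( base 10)305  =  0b100110001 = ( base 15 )155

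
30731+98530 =129261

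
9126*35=319410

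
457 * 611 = 279227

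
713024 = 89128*8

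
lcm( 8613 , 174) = 17226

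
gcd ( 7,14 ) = 7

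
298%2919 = 298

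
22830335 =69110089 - 46279754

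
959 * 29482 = 28273238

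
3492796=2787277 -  - 705519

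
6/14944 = 3/7472 = 0.00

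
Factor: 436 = 2^2*109^1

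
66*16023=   1057518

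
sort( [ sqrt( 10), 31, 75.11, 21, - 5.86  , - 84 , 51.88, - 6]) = [-84,  -  6,- 5.86, sqrt( 10),21, 31, 51.88  ,  75.11 ]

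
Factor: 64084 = 2^2*37^1*433^1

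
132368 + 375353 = 507721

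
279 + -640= -361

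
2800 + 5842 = 8642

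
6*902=5412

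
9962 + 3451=13413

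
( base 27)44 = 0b1110000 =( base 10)112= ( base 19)5H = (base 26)48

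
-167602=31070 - 198672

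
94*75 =7050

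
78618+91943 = 170561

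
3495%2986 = 509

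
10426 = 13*802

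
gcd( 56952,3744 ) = 72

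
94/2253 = 94/2253 = 0.04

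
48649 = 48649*1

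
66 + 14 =80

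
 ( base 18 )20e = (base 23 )15I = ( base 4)22112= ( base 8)1226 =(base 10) 662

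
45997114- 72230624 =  - 26233510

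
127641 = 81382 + 46259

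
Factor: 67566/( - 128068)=  -  33783/64034= -2^ ( - 1)*3^1*101^(- 1 )*317^( - 1)*11261^1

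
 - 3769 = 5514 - 9283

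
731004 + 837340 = 1568344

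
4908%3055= 1853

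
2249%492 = 281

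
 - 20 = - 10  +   - 10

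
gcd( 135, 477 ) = 9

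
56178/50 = 1123 + 14/25= 1123.56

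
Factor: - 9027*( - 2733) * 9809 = 241995788919  =  3^3*17^2*59^1 *577^1*911^1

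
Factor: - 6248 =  - 2^3*11^1*71^1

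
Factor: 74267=23^1*3229^1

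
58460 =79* 740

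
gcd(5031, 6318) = 117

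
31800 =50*636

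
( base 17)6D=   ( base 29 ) 3s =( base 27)47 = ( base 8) 163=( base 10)115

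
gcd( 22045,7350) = 5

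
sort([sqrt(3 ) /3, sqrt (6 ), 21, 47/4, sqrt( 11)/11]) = [ sqrt(11)/11,  sqrt( 3 ) /3 , sqrt (6), 47/4,  21]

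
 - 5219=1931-7150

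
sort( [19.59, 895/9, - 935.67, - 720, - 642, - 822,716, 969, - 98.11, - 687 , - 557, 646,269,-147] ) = [ - 935.67, - 822 ,  -  720, - 687, - 642, - 557,-147, -98.11,19.59, 895/9,  269, 646,716, 969]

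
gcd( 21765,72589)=1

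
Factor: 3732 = 2^2*  3^1*311^1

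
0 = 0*48367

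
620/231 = 2 + 158/231 = 2.68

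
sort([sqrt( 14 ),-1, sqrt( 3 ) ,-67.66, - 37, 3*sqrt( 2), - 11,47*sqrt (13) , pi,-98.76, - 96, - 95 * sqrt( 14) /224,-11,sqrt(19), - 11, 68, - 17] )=[-98.76,  -  96 , - 67.66, - 37,-17,-11,  -  11,-11, - 95*sqrt( 14 ) /224, - 1, sqrt(3),pi,sqrt (14),3*sqrt( 2) , sqrt( 19) , 68, 47 *sqrt( 13) ]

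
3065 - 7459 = -4394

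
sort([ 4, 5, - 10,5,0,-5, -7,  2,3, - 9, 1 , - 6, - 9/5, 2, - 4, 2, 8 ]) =[ - 10, - 9,  -  7, - 6, - 5, - 4, - 9/5,0,1, 2,2, 2,3,4, 5, 5,8] 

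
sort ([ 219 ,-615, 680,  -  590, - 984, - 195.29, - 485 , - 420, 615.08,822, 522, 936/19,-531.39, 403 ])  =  [  -  984, - 615, - 590,-531.39 , - 485,-420, - 195.29, 936/19, 219,  403, 522,615.08, 680, 822 ] 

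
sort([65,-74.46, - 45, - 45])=[-74.46,-45, - 45, 65]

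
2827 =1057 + 1770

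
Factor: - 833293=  - 833293^1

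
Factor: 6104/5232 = 7/6 = 2^( - 1) * 3^ ( - 1)*7^1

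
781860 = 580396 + 201464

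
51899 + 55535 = 107434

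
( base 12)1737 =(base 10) 2779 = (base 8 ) 5333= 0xADB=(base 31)2rk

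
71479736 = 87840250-16360514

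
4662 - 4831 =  - 169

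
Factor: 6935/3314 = 2^( -1)*5^1  *19^1*73^1*1657^( - 1) 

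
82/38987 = 82/38987 = 0.00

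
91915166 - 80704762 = 11210404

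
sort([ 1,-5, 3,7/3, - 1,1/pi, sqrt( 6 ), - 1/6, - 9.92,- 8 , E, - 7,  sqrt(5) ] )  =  [-9.92,- 8,-7, - 5, - 1, - 1/6, 1/pi, 1,sqrt( 5 ),7/3,sqrt( 6),E,3]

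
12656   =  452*28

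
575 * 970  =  557750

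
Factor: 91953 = 3^2*17^1*601^1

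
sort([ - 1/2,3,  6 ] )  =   [-1/2,  3 , 6] 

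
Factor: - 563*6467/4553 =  - 125549/157 = -157^( - 1)*223^1*563^1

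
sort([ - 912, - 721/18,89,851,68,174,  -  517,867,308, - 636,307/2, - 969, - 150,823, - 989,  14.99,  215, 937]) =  [ - 989, - 969, - 912,-636, - 517,- 150, - 721/18,14.99,68, 89,307/2,174,215,308, 823,851,867,937]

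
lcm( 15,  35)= 105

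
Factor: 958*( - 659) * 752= - 2^5 * 47^1 * 479^1*659^1 = -474754144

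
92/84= 23/21 = 1.10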